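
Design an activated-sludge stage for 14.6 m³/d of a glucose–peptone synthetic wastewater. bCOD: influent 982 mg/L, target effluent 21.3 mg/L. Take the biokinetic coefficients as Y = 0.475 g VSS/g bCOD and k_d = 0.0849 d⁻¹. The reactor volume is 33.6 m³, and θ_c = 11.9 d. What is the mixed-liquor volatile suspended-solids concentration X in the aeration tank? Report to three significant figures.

Solving the biomass balance for X: X = Y Q (S₀−S) θ_c / [V (1+k_d θ_c)] = 0.475 × 14.6 × (982 − 21.3) × 11.9 / [33.6 × (1 + 0.0849 × 11.9)] = 1174 mg/L.

X ≈ 1170 mg/L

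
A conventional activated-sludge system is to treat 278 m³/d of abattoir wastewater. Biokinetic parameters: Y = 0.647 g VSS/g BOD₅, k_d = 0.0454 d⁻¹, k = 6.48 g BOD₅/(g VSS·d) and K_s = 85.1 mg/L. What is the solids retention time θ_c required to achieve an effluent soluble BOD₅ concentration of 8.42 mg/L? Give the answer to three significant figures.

From 1/θ_c = Y·k·S/(K_s + S) − k_d: Y·k·S/(K_s+S) = 0.647 × 6.48 × 8.42 / (85.1 + 8.42) = 0.3775 d⁻¹.
Then 1/θ_c = μ − k_d = 0.3775 − 0.0454 = 0.3321 d⁻¹, giving θ_c = 3.011 d.

θ_c ≈ 3.01 d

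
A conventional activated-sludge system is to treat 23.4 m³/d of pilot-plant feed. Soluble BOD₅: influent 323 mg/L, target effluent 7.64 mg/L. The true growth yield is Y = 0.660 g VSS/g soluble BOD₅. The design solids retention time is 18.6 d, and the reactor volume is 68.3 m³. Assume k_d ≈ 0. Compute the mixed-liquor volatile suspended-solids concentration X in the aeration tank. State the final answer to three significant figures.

X ≈ 1330 mg/L

Without decay, X = Y Q (S₀−S) θ_c / V = 0.660 × 23.4 × (323 − 7.64) × 18.6 / 68.3 = 1326 mg/L.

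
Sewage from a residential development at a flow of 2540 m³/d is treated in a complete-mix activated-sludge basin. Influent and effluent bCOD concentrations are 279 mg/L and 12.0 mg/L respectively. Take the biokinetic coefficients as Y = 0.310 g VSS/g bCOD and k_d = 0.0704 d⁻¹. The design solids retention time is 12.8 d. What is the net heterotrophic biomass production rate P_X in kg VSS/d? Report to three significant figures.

The observed yield is Y_obs = Y/(1 + k_d·θ_c) = 0.310 / (1 + 0.0704 × 12.8) = 0.310 / 1.901 = 0.1631 g VSS per g bCOD removed.
Substrate removed = Q·(S₀ − S) = 2540 m³/d × (279 − 12.0) g/m³ = 6.78×10^5 g/d = 678.2 kg/d.
P_X = Y_obs · Q(S₀ − S) = 0.1631 × 678.2 = 110.6 kg VSS/d.

P_X ≈ 111 kg VSS/d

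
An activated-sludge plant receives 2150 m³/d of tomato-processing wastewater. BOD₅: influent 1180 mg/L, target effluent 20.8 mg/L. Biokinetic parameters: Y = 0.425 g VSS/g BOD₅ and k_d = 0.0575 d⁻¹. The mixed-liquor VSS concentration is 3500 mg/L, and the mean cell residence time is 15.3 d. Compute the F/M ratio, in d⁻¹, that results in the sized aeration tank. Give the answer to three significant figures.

F/M ≈ 0.294 d⁻¹

Steady-state biomass mass balance: V·X·(1 + k_d·θ_c) = Y·Q·(S₀ − S)·θ_c, so V = 0.425 × 2150 × (1180 − 20.8) × 15.3 / [3500 × (1 + 0.0575 × 15.3)] = 1.62×10^7 / 6579 = 2463 m³.
F/M = applied load / biomass = Q·S₀/(V·X) = 2150 × 1180 / (2463 × 3500) = 0.2943 d⁻¹.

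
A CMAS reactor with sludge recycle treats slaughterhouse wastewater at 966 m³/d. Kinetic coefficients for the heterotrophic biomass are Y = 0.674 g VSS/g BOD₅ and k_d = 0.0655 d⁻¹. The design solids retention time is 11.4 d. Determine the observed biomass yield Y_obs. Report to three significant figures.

Y_obs = Y / (1 + k_d θ_c) = 0.674 / (1 + 0.0655 × 11.4) = 0.674 / 1.747 = 0.3859.

Y_obs ≈ 0.386 g VSS/g BOD₅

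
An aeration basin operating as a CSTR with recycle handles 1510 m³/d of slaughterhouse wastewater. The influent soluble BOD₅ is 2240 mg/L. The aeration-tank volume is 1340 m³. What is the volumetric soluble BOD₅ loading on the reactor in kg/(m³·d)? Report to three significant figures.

L_v = Q S₀ / V = 1510 × 2240 × 10⁻³ / 1340 = 2.524 kg/(m³·d).

L_v ≈ 2.52 kg soluble BOD₅/(m³·d)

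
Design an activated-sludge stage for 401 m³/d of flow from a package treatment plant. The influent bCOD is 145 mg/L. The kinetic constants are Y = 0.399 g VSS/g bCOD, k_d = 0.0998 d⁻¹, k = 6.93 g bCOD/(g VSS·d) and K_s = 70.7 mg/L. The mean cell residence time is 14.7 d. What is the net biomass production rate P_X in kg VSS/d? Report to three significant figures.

P_X ≈ 9.11 kg VSS/d

From the Monod/SRT balance for a CMAS, S = K_s·(1+k_d θ_c)/[θ_c·(Y k − k_d) − 1] = 70.7 × (1 + 0.0998 × 14.7) / [14.7 × (0.399 × 6.93 − 0.0998) − 1] = 174.4 / 38.18 = 4.568 mg/L.
Correct the yield for decay: Y_obs = Y/(1 + k_d θ_c) = 0.399 / (1 + 0.0998 × 14.7) = 0.399 / 2.467 = 0.1617.
Q·(S₀ − S) = 401 × (145 − 4.57) × 10⁻³ = 56.31 kg/d removed.
Biomass produced: P_X = Y_obs·Q·ΔS = 0.1617 × 56.31 ≈ 9.107 kg VSS/d.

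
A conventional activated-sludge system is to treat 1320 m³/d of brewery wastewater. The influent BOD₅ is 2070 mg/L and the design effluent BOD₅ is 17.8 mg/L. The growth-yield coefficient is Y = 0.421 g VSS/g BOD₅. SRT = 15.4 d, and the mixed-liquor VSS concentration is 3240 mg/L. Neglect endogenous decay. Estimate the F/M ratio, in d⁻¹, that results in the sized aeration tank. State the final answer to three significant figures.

V·X = Y·Q·ΔS·θ_c gives V = 0.421 × 1320 × (2070 − 17.8) × 15.4 / 3240 = 5421 m³.
Food-to-microorganism ratio F/M = Q S₀ / (V X) = 1320 × 2070 / (5421 × 3240) = 0.1556 d⁻¹.

F/M ≈ 0.156 d⁻¹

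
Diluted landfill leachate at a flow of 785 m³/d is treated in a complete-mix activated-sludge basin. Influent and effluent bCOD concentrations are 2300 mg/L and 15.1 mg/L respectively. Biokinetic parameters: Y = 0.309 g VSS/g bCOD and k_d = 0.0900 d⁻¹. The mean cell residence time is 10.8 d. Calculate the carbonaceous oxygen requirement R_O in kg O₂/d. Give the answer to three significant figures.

Observed yield with endogenous decay: Y_obs = Y / (1 + k_d·θ_c) = 0.309 / (1 + 0.0900 × 10.8) = 0.309 / 1.972 = 0.1567 g VSS/g bCOD.
Substrate removed = Q·(S₀ − S) = 785 m³/d × (2300 − 15.1) g/m³ = 1.79×10^6 g/d = 1794 kg/d.
Net sludge production P_X = 0.1567 × 1794 = 281.1 kg VSS/d.
R_O = Q·ΔS − 1.42 P_X = 1794 − 399.1 = 1395 kg O₂/d.

R_O ≈ 1390 kg O₂/d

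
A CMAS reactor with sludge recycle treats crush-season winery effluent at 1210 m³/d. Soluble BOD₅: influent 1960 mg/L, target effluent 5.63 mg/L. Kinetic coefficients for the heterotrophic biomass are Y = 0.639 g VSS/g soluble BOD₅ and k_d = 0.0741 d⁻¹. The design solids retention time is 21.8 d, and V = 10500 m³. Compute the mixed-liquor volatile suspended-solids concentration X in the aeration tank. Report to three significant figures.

From V·X·(1 + k_d·θ_c) = Y·Q·(S₀ − S)·θ_c: X = 0.639 × 1210 × (1960 − 5.63) × 21.8 / [10500 × (1 + 0.0741 × 21.8)] = 1200 mg/L.

X ≈ 1200 mg/L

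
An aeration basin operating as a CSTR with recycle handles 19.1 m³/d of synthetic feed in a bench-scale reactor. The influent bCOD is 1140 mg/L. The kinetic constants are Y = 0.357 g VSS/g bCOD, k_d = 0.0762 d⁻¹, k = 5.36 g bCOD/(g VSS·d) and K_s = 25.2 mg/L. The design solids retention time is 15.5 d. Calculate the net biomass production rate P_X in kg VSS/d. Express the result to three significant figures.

P_X ≈ 3.56 kg VSS/d

From the Monod/SRT balance for a CMAS, S = K_s·(1+k_d θ_c)/[θ_c·(Y k − k_d) − 1] = 25.2 × (1 + 0.0762 × 15.5) / [15.5 × (0.357 × 5.36 − 0.0762) − 1] = 54.96 / 27.48 = 2.000 mg/L.
Observed yield with endogenous decay: Y_obs = Y / (1 + k_d·θ_c) = 0.357 / (1 + 0.0762 × 15.5) = 0.357 / 2.181 = 0.1637 g VSS/g bCOD.
Q·(S₀ − S) = 19.1 × (1140 − 2.00) × 10⁻³ = 21.74 kg/d removed.
Biomass produced: P_X = Y_obs·Q·ΔS = 0.1637 × 21.74 ≈ 3.558 kg VSS/d.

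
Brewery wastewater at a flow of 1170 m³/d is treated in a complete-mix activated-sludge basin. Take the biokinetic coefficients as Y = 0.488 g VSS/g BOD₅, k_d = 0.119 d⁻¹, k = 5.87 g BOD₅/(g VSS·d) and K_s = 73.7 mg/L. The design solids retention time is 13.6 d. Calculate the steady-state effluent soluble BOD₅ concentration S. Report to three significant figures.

Effluent substrate depends only on kinetics and SRT: S = K_s(1 + k_d θ_c) / [θ_c(Yk − k_d) − 1] = 73.7 × (1 + 0.119 × 13.6) / [13.6 × (0.488 × 5.87 − 0.119) − 1] = 193.0 / 36.34 = 5.310 mg/L.

S ≈ 5.31 mg/L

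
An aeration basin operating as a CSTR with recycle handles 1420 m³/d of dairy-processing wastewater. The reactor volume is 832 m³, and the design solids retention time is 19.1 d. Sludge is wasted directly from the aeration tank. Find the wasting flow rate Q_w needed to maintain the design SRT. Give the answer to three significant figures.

Q_w ≈ 43.6 m³/d

With mixed-liquor wasting, θ_c = V/Q_w, so Q_w = V/θ_c = 832.0/19.1 = 43.56 m³/d.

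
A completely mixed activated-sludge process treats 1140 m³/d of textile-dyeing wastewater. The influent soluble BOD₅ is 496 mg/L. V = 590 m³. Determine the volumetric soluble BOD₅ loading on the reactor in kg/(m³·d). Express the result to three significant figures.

Volumetric loading L_v = Q·S₀ / V = 1140 × 496 g/m³ / 590.0 m³ = 958.4 g/(m³·d) = 0.9584 kg soluble BOD₅/(m³·d).

L_v ≈ 0.958 kg soluble BOD₅/(m³·d)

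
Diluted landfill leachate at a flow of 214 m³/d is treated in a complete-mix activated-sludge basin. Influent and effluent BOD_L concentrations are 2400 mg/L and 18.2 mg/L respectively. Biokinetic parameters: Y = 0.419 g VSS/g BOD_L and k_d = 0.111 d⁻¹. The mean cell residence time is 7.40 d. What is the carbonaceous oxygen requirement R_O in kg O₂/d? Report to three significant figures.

R_O ≈ 343 kg O₂/d

Y_obs = Y / (1 + k_d θ_c) = 0.419 / (1 + 0.111 × 7.40) = 0.419 / 1.821 = 0.2300.
Mass of BOD_L removed per day: Q(S₀ − S) = 214 × 2382 g/m³ = 509.7 kg/d.
Net sludge production P_X = 0.2300 × 509.7 = 117.3 kg VSS/d.
Carbonaceous O₂ demand = substrate oxidised − cell-mass equivalent = 509.7 − 1.42 × 117.3 = 343.2 kg O₂/d.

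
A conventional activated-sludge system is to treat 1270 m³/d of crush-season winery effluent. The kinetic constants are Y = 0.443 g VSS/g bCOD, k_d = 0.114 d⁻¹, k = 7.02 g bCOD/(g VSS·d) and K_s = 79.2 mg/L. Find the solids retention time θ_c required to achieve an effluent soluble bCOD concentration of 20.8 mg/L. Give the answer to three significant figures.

θ_c ≈ 1.88 d

At the target effluent, Y k S/(K_s+S) = 0.443×7.02×20.8/100.0 = 0.6469 d⁻¹.
1/θ_c = 0.6469 − 0.114 = 0.5329 d⁻¹, so θ_c = 1.877 d.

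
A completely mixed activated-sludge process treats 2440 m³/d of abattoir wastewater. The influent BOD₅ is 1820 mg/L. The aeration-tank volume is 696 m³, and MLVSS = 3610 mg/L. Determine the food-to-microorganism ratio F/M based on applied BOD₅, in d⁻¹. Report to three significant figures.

F/M ≈ 1.77 d⁻¹

F/M = applied load / biomass = Q·S₀/(V·X) = 2440 × 1820 / (696.0 × 3610) = 1.767 d⁻¹.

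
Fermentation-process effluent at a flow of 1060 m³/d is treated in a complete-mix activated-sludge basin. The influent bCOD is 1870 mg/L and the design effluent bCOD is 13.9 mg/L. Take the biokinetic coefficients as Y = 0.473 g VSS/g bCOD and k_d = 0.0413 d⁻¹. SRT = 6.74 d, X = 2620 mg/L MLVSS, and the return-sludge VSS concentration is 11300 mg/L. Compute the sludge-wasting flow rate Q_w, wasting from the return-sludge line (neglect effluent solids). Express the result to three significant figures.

Q_w ≈ 64.4 m³/d

Rearranging the biomass balance for a CMAS with decay, V = Y·Q·ΔS·θ_c / [X·(1+k_d θ_c)] = 0.473 × 1060 × (1870 − 13.9) × 6.74 / [2620 × (1 + 0.0413 × 6.74)] = 6.27×10^6 / 3349 = 1873 m³.
θ_c = V·X/(Q_w·X_r) when wasting from the recycle, so Q_w = V·X/(θ_c·X_r) = 1873 × 2620 / (6.74 × 11300) = 64.42 m³/d.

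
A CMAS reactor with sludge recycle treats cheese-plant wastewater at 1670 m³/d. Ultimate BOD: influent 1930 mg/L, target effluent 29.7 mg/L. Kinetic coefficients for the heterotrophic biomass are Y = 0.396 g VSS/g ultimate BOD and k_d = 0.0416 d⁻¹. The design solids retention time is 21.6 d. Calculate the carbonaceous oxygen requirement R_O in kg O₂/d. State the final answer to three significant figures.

R_O ≈ 2230 kg O₂/d

Correct the yield for decay: Y_obs = Y/(1 + k_d θ_c) = 0.396 / (1 + 0.0416 × 21.6) = 0.396 / 1.899 = 0.2086.
Substrate removed = Q·(S₀ − S) = 1670 m³/d × (1930 − 29.7) g/m³ = 3.17×10^6 g/d = 3174 kg/d.
P_X = Y_obs·Q·(S₀ − S) = 0.2086 × 3174 = 661.9 kg VSS/d.
Carbonaceous O₂ demand = substrate oxidised − cell-mass equivalent = 3174 − 1.42 × 661.9 = 2234 kg O₂/d.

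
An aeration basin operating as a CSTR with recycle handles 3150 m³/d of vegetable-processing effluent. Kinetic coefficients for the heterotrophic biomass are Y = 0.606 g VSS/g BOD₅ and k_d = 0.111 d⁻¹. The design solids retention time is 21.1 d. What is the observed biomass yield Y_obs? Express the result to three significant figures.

Correct the yield for decay: Y_obs = Y/(1 + k_d θ_c) = 0.606 / (1 + 0.111 × 21.1) = 0.606 / 3.342 = 0.1813.

Y_obs ≈ 0.181 g VSS/g BOD₅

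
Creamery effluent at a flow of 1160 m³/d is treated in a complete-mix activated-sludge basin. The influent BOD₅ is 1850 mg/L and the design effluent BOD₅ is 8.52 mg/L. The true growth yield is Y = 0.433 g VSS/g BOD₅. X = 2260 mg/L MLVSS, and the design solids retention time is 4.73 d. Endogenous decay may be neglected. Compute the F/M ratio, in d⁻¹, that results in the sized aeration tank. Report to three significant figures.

F/M ≈ 0.491 d⁻¹

Biomass mass balance (decay neglected): V·X = Y·Q·(S₀ − S)·θ_c, so V = 0.433 × 1160 × (1850 − 8.52) × 4.73 / 2260 = 1936 m³.
F/M = applied load / biomass = Q·S₀/(V·X) = 1160 × 1850 / (1936 × 2260) = 0.4905 d⁻¹.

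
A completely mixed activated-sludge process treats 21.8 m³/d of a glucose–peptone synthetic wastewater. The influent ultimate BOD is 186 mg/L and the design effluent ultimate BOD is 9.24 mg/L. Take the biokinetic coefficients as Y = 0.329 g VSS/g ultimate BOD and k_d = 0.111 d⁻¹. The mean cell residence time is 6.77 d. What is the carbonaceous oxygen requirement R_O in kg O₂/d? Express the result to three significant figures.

Y_obs = Y / (1 + k_d θ_c) = 0.329 / (1 + 0.111 × 6.77) = 0.329 / 1.751 = 0.1878.
ΔS = 186 − 9.24 = 176.8 mg/L, so the substrate removal rate is 21.8 × 176.8/1000 = 3.853 kg ultimate BOD/d.
P_X = Y_obs·Q·(S₀ − S) = 0.1878 × 3.853 = 0.7238 kg VSS/d.
R_O = Q·(S₀ − S) − 1.42·P_X = 3.853 − 1.42 × 0.7238 = 2.826 kg O₂/d.

R_O ≈ 2.83 kg O₂/d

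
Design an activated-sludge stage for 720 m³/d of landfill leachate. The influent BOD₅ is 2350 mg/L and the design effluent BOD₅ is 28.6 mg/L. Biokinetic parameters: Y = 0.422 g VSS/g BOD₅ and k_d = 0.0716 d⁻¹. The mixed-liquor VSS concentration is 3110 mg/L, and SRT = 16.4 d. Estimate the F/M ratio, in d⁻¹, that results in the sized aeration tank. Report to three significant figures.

F/M ≈ 0.318 d⁻¹

Steady-state biomass mass balance: V·X·(1 + k_d·θ_c) = Y·Q·(S₀ − S)·θ_c, so V = 0.422 × 720 × (2350 − 28.6) × 16.4 / [3110 × (1 + 0.0716 × 16.4)] = 1.16×10^7 / 6762 = 1711 m³.
F/M = Q·S₀ / (V·X) = 720 × 2350 / (1711 × 3110) = 0.3180 g BOD₅·(g VSS·d)⁻¹.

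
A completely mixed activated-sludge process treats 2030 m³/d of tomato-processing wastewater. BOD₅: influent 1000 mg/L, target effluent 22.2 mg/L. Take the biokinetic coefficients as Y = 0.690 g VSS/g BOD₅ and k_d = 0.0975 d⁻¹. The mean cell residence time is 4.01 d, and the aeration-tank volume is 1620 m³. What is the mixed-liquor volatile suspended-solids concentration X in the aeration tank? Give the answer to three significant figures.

X = Y·Q·ΔS·θ_c / [V·(1 + k_d θ_c)] = 0.690 × 2030 × (1000 − 22.2) × 4.01 / [1620 × (1 + 0.0975 × 4.01)] = 2437 mg/L.

X ≈ 2440 mg/L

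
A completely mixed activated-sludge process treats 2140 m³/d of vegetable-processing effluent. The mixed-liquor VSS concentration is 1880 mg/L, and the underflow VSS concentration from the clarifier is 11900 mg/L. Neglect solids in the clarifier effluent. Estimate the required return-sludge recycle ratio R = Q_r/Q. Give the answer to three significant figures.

R = Q_r/Q = X/(X_r − X) = 1880 / (11900 − 1880) = 0.1876.

R ≈ 0.188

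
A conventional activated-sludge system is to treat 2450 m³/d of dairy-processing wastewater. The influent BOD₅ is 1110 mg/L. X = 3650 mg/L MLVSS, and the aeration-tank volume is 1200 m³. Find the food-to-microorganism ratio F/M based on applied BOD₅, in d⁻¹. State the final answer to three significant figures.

F/M = applied load / biomass = Q·S₀/(V·X) = 2450 × 1110 / (1200 × 3650) = 0.6209 d⁻¹.

F/M ≈ 0.621 d⁻¹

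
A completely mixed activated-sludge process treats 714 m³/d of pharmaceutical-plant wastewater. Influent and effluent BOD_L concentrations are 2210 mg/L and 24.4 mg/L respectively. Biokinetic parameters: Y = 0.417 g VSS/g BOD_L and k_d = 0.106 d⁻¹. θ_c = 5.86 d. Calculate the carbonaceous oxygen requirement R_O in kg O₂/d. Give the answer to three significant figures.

R_O ≈ 991 kg O₂/d

Observed yield with endogenous decay: Y_obs = Y / (1 + k_d·θ_c) = 0.417 / (1 + 0.106 × 5.86) = 0.417 / 1.621 = 0.2572 g VSS/g BOD_L.
Q·(S₀ − S) = 714 × (2210 − 24.4) × 10⁻³ = 1561 kg/d removed.
Net sludge production P_X = 0.2572 × 1561 = 401.4 kg VSS/d.
R_O = Q·ΔS − 1.42 P_X = 1561 − 570.0 = 990.5 kg O₂/d.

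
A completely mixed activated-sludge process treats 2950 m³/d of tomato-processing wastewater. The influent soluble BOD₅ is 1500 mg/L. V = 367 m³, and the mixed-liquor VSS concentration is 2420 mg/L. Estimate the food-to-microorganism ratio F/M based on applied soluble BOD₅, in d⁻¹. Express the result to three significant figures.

F/M = Q·S₀ / (V·X) = 2950 × 1500 / (367.0 × 2420) = 4.982 g soluble BOD₅·(g VSS·d)⁻¹.

F/M ≈ 4.98 d⁻¹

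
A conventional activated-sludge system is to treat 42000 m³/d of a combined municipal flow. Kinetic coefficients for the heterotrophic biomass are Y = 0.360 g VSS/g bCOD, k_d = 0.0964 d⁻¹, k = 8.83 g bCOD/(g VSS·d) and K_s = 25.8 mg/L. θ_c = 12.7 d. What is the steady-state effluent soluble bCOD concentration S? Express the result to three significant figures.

S ≈ 1.50 mg/L

From the Monod/SRT balance for a CMAS, S = K_s·(1+k_d θ_c)/[θ_c·(Y k − k_d) − 1] = 25.8 × (1 + 0.0964 × 12.7) / [12.7 × (0.360 × 8.83 − 0.0964) − 1] = 57.39 / 38.15 = 1.504 mg/L.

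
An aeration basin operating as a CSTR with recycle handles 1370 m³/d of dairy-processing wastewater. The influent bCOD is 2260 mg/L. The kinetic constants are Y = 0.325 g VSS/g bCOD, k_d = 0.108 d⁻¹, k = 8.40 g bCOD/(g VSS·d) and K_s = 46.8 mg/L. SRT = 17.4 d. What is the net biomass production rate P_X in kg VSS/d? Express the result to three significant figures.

P_X ≈ 349 kg VSS/d

Effluent substrate depends only on kinetics and SRT: S = K_s(1 + k_d θ_c) / [θ_c(Yk − k_d) − 1] = 46.8 × (1 + 0.108 × 17.4) / [17.4 × (0.325 × 8.40 − 0.108) − 1] = 134.7 / 44.62 = 3.020 mg/L.
Y_obs = Y / (1 + k_d θ_c) = 0.325 / (1 + 0.108 × 17.4) = 0.325 / 2.879 = 0.1129.
Q·(S₀ − S) = 1370 × (2260 − 3.02) × 10⁻³ = 3092 kg/d removed.
Biomass produced: P_X = Y_obs·Q·ΔS = 0.1129 × 3092 ≈ 349.0 kg VSS/d.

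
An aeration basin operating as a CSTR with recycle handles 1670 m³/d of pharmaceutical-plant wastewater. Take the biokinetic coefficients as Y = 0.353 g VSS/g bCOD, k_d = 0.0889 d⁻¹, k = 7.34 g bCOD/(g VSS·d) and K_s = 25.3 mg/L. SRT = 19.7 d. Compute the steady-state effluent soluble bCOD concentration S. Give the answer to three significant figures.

S ≈ 1.44 mg/L

For a completely mixed reactor with recycle the Lawrence–McCarty relation gives S = K_s·(1 + k_d·θ_c) / [θ_c·(Y·k − k_d) − 1] = 25.3 × (1 + 0.0889 × 19.7) / [19.7 × (0.353 × 7.34 − 0.0889) − 1] = 69.61 / 48.29 = 1.441 mg/L.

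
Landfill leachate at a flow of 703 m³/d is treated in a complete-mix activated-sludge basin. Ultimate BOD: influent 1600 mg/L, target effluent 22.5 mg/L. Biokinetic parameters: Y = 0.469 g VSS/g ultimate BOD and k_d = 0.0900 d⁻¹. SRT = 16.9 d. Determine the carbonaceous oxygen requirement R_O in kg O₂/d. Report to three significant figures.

Y_obs = Y / (1 + k_d θ_c) = 0.469 / (1 + 0.0900 × 16.9) = 0.469 / 2.521 = 0.1860.
Substrate removed = Q·(S₀ − S) = 703 m³/d × (1600 − 22.5) g/m³ = 1.11×10^6 g/d = 1109 kg/d.
Biomass synthesised: P_X = Y_obs × 1109 = 206.3 kg VSS/d.
R_O = Q·ΔS − 1.42 P_X = 1109 − 293.0 = 816.0 kg O₂/d.

R_O ≈ 816 kg O₂/d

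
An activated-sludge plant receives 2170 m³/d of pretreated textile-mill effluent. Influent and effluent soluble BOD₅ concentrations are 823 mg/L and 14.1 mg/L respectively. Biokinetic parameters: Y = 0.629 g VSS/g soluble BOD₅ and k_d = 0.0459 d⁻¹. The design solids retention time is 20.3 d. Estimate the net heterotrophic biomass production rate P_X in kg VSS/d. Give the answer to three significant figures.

P_X ≈ 572 kg VSS/d

Correct the yield for decay: Y_obs = Y/(1 + k_d θ_c) = 0.629 / (1 + 0.0459 × 20.3) = 0.629 / 1.932 = 0.3256.
Substrate removed = Q·(S₀ − S) = 2170 m³/d × (823 − 14.1) g/m³ = 1.76×10^6 g/d = 1755 kg/d.
Biomass produced: P_X = Y_obs·Q·ΔS = 0.3256 × 1755 ≈ 571.5 kg VSS/d.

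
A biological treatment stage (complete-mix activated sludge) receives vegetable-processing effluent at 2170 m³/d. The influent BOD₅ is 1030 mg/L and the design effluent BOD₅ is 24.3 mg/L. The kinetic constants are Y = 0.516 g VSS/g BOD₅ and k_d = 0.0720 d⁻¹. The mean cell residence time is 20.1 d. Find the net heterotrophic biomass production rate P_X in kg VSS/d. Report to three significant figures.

P_X ≈ 460 kg VSS/d

Observed yield with endogenous decay: Y_obs = Y / (1 + k_d·θ_c) = 0.516 / (1 + 0.0720 × 20.1) = 0.516 / 2.447 = 0.2109 g VSS/g BOD₅.
Q·(S₀ − S) = 2170 × (1030 − 24.3) × 10⁻³ = 2182 kg/d removed.
Biomass produced: P_X = Y_obs·Q·ΔS = 0.2109 × 2182 ≈ 460.2 kg VSS/d.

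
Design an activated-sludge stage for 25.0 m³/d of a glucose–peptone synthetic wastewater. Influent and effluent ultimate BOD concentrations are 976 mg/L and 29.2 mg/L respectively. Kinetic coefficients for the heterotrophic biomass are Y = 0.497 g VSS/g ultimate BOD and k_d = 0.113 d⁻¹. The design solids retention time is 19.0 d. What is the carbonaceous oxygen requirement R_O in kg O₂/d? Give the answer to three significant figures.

R_O ≈ 18.4 kg O₂/d

The observed yield is Y_obs = Y/(1 + k_d·θ_c) = 0.497 / (1 + 0.113 × 19.0) = 0.497 / 3.147 = 0.1579 g VSS per g ultimate BOD removed.
ΔS = 976 − 29.2 = 946.8 mg/L, so the substrate removal rate is 25.0 × 946.8/1000 = 23.67 kg ultimate BOD/d.
Biomass synthesised: P_X = Y_obs × 23.67 = 3.738 kg VSS/d.
Carbonaceous O₂ demand = substrate oxidised − cell-mass equivalent = 23.67 − 1.42 × 3.738 = 18.36 kg O₂/d.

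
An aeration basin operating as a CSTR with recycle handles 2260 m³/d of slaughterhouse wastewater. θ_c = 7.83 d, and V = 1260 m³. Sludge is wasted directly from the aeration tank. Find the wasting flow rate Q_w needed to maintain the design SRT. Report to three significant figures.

With mixed-liquor wasting, θ_c = V/Q_w, so Q_w = V/θ_c = 1260/7.83 = 160.9 m³/d.

Q_w ≈ 161 m³/d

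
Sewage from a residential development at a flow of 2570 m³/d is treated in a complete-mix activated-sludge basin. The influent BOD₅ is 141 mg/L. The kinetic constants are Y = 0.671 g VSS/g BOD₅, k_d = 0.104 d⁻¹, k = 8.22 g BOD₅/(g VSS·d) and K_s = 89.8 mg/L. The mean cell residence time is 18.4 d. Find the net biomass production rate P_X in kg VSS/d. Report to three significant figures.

From the Monod/SRT balance for a CMAS, S = K_s·(1+k_d θ_c)/[θ_c·(Y k − k_d) − 1] = 89.8 × (1 + 0.104 × 18.4) / [18.4 × (0.671 × 8.22 − 0.104) − 1] = 261.6 / 98.57 = 2.654 mg/L.
Y_obs = Y / (1 + k_d θ_c) = 0.671 / (1 + 0.104 × 18.4) = 0.671 / 2.914 = 0.2303.
Q·(S₀ − S) = 2570 × (141 − 2.65) × 10⁻³ = 355.6 kg/d removed.
So the net sludge growth is P_X = 0.2303 × 355.6 = 81.89 kg VSS/d.

P_X ≈ 81.9 kg VSS/d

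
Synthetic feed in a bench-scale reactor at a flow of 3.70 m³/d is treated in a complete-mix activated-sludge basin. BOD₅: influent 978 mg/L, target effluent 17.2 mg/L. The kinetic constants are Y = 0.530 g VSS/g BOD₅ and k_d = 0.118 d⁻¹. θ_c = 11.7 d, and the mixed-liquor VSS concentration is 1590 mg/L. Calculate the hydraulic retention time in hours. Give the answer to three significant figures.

Steady-state biomass mass balance: V·X·(1 + k_d·θ_c) = Y·Q·(S₀ − S)·θ_c, so V = 0.530 × 3.70 × (978 − 17.2) × 11.7 / [1590 × (1 + 0.118 × 11.7)] = 2.2×10^4 / 3785 = 5.824 m³.
Hydraulic retention time τ = V/Q = 5.824 / 3.70 = 1.574 d = 37.78 h.

τ ≈ 37.8 h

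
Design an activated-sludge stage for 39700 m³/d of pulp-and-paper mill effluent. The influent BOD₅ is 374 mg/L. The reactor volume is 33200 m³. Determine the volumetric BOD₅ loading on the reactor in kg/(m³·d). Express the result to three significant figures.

L_v ≈ 0.447 kg BOD₅/(m³·d)

Volumetric loading L_v = Q·S₀ / V = 39700 × 374 g/m³ / 33200 m³ = 447.2 g/(m³·d) = 0.4472 kg BOD₅/(m³·d).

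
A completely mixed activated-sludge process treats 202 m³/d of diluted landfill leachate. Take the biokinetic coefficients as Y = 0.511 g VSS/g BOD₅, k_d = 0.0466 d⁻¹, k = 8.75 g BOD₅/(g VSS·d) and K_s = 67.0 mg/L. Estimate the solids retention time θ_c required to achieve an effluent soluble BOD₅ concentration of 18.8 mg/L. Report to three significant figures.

Specific growth rate at S = 18.8 mg/L: μ = YkS/(K_s+S) = 0.511·8.75·18.8/(67.0+18.8) = 0.9797 d⁻¹.
1/θ_c = 0.9797 − 0.0466 = 0.9331 d⁻¹, so θ_c = 1.072 d.

θ_c ≈ 1.07 d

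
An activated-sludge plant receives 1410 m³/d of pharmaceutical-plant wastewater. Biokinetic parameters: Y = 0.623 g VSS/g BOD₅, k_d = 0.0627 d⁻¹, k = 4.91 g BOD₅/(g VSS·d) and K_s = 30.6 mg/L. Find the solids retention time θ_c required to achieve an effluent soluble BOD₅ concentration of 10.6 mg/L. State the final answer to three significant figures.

At the target effluent, Y k S/(K_s+S) = 0.623×4.91×10.6/41.20 = 0.7870 d⁻¹.
1/θ_c = 0.7870 − 0.0627 = 0.7243 d⁻¹, so θ_c = 1.381 d.

θ_c ≈ 1.38 d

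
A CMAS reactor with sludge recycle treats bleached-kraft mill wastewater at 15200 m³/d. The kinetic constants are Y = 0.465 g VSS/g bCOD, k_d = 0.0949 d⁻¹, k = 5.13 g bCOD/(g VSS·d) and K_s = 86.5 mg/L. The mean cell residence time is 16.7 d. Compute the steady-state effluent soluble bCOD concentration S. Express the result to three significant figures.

For a completely mixed reactor with recycle the Lawrence–McCarty relation gives S = K_s·(1 + k_d·θ_c) / [θ_c·(Y·k − k_d) − 1] = 86.5 × (1 + 0.0949 × 16.7) / [16.7 × (0.465 × 5.13 − 0.0949) − 1] = 223.6 / 37.25 = 6.002 mg/L.

S ≈ 6.00 mg/L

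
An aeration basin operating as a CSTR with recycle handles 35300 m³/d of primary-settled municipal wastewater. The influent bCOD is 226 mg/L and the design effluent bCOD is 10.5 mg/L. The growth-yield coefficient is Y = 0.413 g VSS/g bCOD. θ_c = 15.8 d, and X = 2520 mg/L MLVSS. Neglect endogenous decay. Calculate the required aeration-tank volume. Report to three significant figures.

With k_d = 0 the design equation reduces to V = Y Q (S₀−S) θ_c / X = 0.413 × 35300 × (226 − 10.5) × 15.8 / 2520 = 19698 m³.

V ≈ 19700 m³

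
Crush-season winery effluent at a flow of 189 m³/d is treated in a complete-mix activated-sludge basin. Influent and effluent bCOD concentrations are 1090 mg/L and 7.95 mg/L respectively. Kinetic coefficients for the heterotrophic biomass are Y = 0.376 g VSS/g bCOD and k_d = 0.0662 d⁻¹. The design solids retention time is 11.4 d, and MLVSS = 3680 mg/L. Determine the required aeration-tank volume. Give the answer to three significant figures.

Rearranging the biomass balance for a CMAS with decay, V = Y·Q·ΔS·θ_c / [X·(1+k_d θ_c)] = 0.376 × 189 × (1090 − 7.95) × 11.4 / [3680 × (1 + 0.0662 × 11.4)] = 8.77×10^5 / 6457 = 135.8 m³.

V ≈ 136 m³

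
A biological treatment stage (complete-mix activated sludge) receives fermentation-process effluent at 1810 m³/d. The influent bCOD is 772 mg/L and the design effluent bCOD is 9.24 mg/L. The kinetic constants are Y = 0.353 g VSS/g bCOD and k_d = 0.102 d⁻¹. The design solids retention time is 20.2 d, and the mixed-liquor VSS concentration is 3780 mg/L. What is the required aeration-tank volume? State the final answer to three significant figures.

Rearranging the biomass balance for a CMAS with decay, V = Y·Q·ΔS·θ_c / [X·(1+k_d θ_c)] = 0.353 × 1810 × (772 − 9.24) × 20.2 / [3780 × (1 + 0.102 × 20.2)] = 9.84×10^6 / 11568 = 851.0 m³.

V ≈ 851 m³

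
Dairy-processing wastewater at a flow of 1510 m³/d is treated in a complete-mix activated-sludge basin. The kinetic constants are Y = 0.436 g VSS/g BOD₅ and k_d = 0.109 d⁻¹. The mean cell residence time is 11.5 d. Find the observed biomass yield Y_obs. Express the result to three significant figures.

Y_obs ≈ 0.193 g VSS/g BOD₅

Observed yield with endogenous decay: Y_obs = Y / (1 + k_d·θ_c) = 0.436 / (1 + 0.109 × 11.5) = 0.436 / 2.253 = 0.1935 g VSS/g BOD₅.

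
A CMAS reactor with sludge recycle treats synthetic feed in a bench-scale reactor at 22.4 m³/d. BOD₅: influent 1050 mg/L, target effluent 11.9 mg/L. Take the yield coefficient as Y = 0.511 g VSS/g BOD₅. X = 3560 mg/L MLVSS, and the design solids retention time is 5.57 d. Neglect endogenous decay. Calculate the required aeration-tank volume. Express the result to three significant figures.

With k_d = 0 the design equation reduces to V = Y Q (S₀−S) θ_c / X = 0.511 × 22.4 × (1050 − 11.9) × 5.57 / 3560 = 18.59 m³.

V ≈ 18.6 m³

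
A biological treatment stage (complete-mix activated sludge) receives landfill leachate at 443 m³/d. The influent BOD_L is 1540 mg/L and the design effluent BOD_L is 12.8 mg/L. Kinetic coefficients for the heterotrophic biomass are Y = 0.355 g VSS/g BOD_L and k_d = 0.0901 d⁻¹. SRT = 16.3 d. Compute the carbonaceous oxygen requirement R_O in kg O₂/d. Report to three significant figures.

Correct the yield for decay: Y_obs = Y/(1 + k_d θ_c) = 0.355 / (1 + 0.0901 × 16.3) = 0.355 / 2.469 = 0.1438.
Mass of BOD_L removed per day: Q(S₀ − S) = 443 × 1527 g/m³ = 676.5 kg/d.
Net sludge production P_X = 0.1438 × 676.5 = 97.29 kg VSS/d.
R_O = Q·(S₀ − S) − 1.42·P_X = 676.5 − 1.42 × 97.29 = 538.4 kg O₂/d.

R_O ≈ 538 kg O₂/d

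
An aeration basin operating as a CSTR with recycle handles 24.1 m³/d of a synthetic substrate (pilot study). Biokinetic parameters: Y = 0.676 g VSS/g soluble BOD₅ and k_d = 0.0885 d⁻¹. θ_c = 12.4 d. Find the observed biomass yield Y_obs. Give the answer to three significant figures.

Observed yield with endogenous decay: Y_obs = Y / (1 + k_d·θ_c) = 0.676 / (1 + 0.0885 × 12.4) = 0.676 / 2.097 = 0.3223 g VSS/g soluble BOD₅.

Y_obs ≈ 0.322 g VSS/g soluble BOD₅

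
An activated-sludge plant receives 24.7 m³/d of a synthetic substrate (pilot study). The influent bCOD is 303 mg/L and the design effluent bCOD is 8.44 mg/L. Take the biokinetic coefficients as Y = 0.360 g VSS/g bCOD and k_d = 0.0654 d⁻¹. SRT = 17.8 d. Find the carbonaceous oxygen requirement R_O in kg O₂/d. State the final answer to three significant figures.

R_O ≈ 5.56 kg O₂/d

Observed yield with endogenous decay: Y_obs = Y / (1 + k_d·θ_c) = 0.360 / (1 + 0.0654 × 17.8) = 0.360 / 2.164 = 0.1663 g VSS/g bCOD.
Q·(S₀ − S) = 24.7 × (303 − 8.44) × 10⁻³ = 7.276 kg/d removed.
P_X = Y_obs·Q·(S₀ − S) = 0.1663 × 7.276 = 1.210 kg VSS/d.
R_O = Q·(S₀ − S) − 1.42·P_X = 7.276 − 1.42 × 1.210 = 5.557 kg O₂/d.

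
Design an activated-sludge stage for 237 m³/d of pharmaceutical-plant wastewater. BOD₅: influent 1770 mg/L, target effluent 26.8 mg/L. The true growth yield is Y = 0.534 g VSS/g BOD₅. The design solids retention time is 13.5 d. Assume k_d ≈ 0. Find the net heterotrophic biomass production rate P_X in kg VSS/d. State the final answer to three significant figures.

P_X ≈ 221 kg VSS/d

With endogenous decay neglected, the observed yield equals the true yield: Y_obs = Y = 0.534 g VSS/g BOD₅.
Q·(S₀ − S) = 237 × (1770 − 26.8) × 10⁻³ = 413.1 kg/d removed.
Biomass produced: P_X = Y_obs·Q·ΔS = 0.5340 × 413.1 ≈ 220.6 kg VSS/d.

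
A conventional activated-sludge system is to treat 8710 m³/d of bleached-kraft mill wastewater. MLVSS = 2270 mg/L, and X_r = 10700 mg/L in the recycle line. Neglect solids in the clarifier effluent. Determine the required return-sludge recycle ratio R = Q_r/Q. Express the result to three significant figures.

R ≈ 0.269

R = Q_r/Q = X/(X_r − X) = 2270 / (10700 − 2270) = 0.2693.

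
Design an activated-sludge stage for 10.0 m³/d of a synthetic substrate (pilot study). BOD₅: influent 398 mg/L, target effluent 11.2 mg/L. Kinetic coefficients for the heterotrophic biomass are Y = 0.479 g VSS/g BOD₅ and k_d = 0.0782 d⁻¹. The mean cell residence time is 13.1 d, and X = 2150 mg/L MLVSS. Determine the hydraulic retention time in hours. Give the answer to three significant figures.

τ ≈ 13.4 h

Rearranging the biomass balance for a CMAS with decay, V = Y·Q·ΔS·θ_c / [X·(1+k_d θ_c)] = 0.479 × 10.0 × (398 − 11.2) × 13.1 / [2150 × (1 + 0.0782 × 13.1)] = 2.43×10^4 / 4353 = 5.576 m³.
τ = V/Q = 5.576/10.0 = 0.5576 d, or 13.38 h.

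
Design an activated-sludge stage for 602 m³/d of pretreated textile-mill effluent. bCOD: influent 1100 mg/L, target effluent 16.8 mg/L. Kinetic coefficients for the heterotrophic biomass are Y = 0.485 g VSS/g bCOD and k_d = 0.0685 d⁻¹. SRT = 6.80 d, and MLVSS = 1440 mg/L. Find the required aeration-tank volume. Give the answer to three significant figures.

V ≈ 1020 m³

Steady-state biomass mass balance: V·X·(1 + k_d·θ_c) = Y·Q·(S₀ − S)·θ_c, so V = 0.485 × 602 × (1100 − 16.8) × 6.80 / [1440 × (1 + 0.0685 × 6.80)] = 2.15×10^6 / 2111 = 1019 m³.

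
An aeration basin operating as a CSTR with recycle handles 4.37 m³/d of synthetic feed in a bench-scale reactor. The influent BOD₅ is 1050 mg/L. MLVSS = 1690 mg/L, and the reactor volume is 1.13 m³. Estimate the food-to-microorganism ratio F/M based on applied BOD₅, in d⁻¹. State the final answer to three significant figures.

Food-to-microorganism ratio F/M = Q S₀ / (V X) = 4.37 × 1050 / (1.130 × 1690) = 2.403 d⁻¹.

F/M ≈ 2.40 d⁻¹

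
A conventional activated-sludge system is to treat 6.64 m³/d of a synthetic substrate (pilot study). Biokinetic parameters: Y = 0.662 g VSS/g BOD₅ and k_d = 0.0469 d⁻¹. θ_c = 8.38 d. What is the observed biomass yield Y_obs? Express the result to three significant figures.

Y_obs ≈ 0.475 g VSS/g BOD₅

Observed yield with endogenous decay: Y_obs = Y / (1 + k_d·θ_c) = 0.662 / (1 + 0.0469 × 8.38) = 0.662 / 1.393 = 0.4752 g VSS/g BOD₅.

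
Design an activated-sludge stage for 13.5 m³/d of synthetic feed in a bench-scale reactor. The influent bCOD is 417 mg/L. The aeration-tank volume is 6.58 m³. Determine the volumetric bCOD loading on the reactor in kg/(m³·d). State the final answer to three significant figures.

Applied bCOD load per unit volume = Q·S₀/V = (13.5 × 417/1000)/6.580 = 0.8555 kg bCOD·m⁻³·d⁻¹.

L_v ≈ 0.856 kg bCOD/(m³·d)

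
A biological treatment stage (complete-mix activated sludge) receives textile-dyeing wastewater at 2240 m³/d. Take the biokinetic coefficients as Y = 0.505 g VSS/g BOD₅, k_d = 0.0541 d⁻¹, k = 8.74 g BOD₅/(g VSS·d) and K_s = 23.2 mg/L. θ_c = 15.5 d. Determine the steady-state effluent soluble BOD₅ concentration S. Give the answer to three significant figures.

Effluent substrate depends only on kinetics and SRT: S = K_s(1 + k_d θ_c) / [θ_c(Yk − k_d) − 1] = 23.2 × (1 + 0.0541 × 15.5) / [15.5 × (0.505 × 8.74 − 0.0541) − 1] = 42.65 / 66.57 = 0.6407 mg/L.

S ≈ 0.641 mg/L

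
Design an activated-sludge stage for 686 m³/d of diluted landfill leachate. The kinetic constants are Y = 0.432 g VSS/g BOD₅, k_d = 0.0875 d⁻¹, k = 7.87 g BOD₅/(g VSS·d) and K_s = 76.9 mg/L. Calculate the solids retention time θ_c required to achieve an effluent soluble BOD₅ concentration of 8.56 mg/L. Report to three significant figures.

Specific growth rate at S = 8.56 mg/L: μ = YkS/(K_s+S) = 0.432·7.87·8.56/(76.9+8.56) = 0.3405 d⁻¹.
θ_c = 1/(μ − k_d) = 1/(0.3405 − 0.0875) = 1/0.2530 = 3.952 d.

θ_c ≈ 3.95 d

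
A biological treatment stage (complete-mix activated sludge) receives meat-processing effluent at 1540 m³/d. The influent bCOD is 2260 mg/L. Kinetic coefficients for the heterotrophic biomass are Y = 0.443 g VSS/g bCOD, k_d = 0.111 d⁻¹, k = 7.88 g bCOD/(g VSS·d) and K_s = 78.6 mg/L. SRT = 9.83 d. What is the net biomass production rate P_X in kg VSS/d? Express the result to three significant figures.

P_X ≈ 736 kg VSS/d

From the Monod/SRT balance for a CMAS, S = K_s·(1+k_d θ_c)/[θ_c·(Y k − k_d) − 1] = 78.6 × (1 + 0.111 × 9.83) / [9.83 × (0.443 × 7.88 − 0.111) − 1] = 164.4 / 32.22 = 5.101 mg/L.
The observed yield is Y_obs = Y/(1 + k_d·θ_c) = 0.443 / (1 + 0.111 × 9.83) = 0.443 / 2.091 = 0.2118 g VSS per g bCOD removed.
Q·(S₀ − S) = 1540 × (2260 − 5.10) × 10⁻³ = 3473 kg/d removed.
P_X = Y_obs · Q(S₀ − S) = 0.2118 × 3473 = 735.6 kg VSS/d.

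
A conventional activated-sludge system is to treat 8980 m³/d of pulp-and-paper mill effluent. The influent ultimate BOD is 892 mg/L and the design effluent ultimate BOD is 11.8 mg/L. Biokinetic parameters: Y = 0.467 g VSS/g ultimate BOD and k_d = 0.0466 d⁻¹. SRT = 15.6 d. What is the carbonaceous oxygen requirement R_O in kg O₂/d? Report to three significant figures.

R_O ≈ 4870 kg O₂/d

Correct the yield for decay: Y_obs = Y/(1 + k_d θ_c) = 0.467 / (1 + 0.0466 × 15.6) = 0.467 / 1.727 = 0.2704.
Q·(S₀ − S) = 8980 × (892 − 11.8) × 10⁻³ = 7904 kg/d removed.
Biomass synthesised: P_X = Y_obs × 7904 = 2137 kg VSS/d.
R_O = Q·(S₀ − S) − 1.42·P_X = 7904 − 1.42 × 2137 = 4869 kg O₂/d.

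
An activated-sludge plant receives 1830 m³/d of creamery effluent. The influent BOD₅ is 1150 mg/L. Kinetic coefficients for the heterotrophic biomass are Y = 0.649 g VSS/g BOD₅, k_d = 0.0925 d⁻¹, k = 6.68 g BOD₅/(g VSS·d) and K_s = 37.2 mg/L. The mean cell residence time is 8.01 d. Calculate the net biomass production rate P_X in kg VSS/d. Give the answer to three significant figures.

P_X ≈ 783 kg VSS/d

From the Monod/SRT balance for a CMAS, S = K_s·(1+k_d θ_c)/[θ_c·(Y k − k_d) − 1] = 37.2 × (1 + 0.0925 × 8.01) / [8.01 × (0.649 × 6.68 − 0.0925) − 1] = 64.76 / 32.98 = 1.963 mg/L.
Correct the yield for decay: Y_obs = Y/(1 + k_d θ_c) = 0.649 / (1 + 0.0925 × 8.01) = 0.649 / 1.741 = 0.3728.
ΔS = 1150 − 1.96 = 1148 mg/L, so the substrate removal rate is 1830 × 1148/1000 = 2101 kg BOD₅/d.
Net biomass production P_X = Y_obs × Q·(S₀ − S) = 0.3728 × 2101 = 783.2 kg VSS/d.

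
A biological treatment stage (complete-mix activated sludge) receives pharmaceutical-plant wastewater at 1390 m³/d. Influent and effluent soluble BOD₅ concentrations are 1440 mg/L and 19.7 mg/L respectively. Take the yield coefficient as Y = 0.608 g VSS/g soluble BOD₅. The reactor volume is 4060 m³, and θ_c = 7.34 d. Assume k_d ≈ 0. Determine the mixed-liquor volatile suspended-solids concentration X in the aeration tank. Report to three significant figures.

X ≈ 2170 mg/L

Without decay, X = Y Q (S₀−S) θ_c / V = 0.608 × 1390 × (1440 − 19.7) × 7.34 / 4060 = 2170 mg/L.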